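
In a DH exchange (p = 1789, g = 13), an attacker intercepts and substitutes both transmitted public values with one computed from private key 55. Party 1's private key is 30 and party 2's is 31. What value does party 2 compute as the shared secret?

632

Party 2 receives an attacker's public value M = 13^55 mod 1789 instead of the honest one.
13^1 ≡ 13 (mod 1789)
13^2 = (13^1)^2 ≡ 13^2 = 169 ≡ 169 (mod 1789)
13^4 = (13^2)^2 ≡ 169^2 = 28561 ≡ 1726 (mod 1789)
13^8 = (13^4)^2 ≡ 1726^2 = 2979076 ≡ 391 (mod 1789)
13^16 = (13^8)^2 ≡ 391^2 = 152881 ≡ 816 (mod 1789)
13^32 = (13^16)^2 ≡ 816^2 = 665856 ≡ 348 (mod 1789)
13^55 = 13^32 · 13^16 · 13^4 · 13^2 · 13^1 ≡ 348 · 816 · 1726 · 169 · 13 ≡ 1161 (mod 1789).
So M = 1161. Party 2 computes K = M^31 mod 1789.
1161^1 ≡ 1161 (mod 1789)
1161^2 = (1161^1)^2 ≡ 1161^2 = 1347921 ≡ 804 (mod 1789)
1161^4 = (1161^2)^2 ≡ 804^2 = 646416 ≡ 587 (mod 1789)
1161^8 = (1161^4)^2 ≡ 587^2 = 344569 ≡ 1081 (mod 1789)
1161^16 = (1161^8)^2 ≡ 1081^2 = 1168561 ≡ 344 (mod 1789)
1161^31 = 1161^16 · 1161^8 · 1161^4 · 1161^2 · 1161^1 ≡ 344 · 1081 · 587 · 804 · 1161 ≡ 632 (mod 1789).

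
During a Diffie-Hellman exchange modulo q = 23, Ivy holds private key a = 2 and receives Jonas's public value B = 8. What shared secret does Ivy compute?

Shared key K = 8^2 mod 23.
8^1 ≡ 8 (mod 23)
8^2 = (8^1)^2 ≡ 8^2 = 64 ≡ 18 (mod 23)

18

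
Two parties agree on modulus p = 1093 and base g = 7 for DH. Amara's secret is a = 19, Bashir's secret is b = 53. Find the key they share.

470

Amara sends A = g^a mod p = 7^19 mod 1093.
7^1 ≡ 7 (mod 1093)
7^2 = (7^1)^2 ≡ 7^2 = 49 ≡ 49 (mod 1093)
7^4 = (7^2)^2 ≡ 49^2 = 2401 ≡ 215 (mod 1093)
7^8 = (7^4)^2 ≡ 215^2 = 46225 ≡ 319 (mod 1093)
7^16 = (7^8)^2 ≡ 319^2 = 101761 ≡ 112 (mod 1093)
7^19 = 7^16 · 7^2 · 7^1 ≡ 112 · 49 · 7 ≡ 161 (mod 1093).
So A = 161. Bashir then computes K = A^b mod p = 161^53 mod 1093.
161^1 ≡ 161 (mod 1093)
161^2 = (161^1)^2 ≡ 161^2 = 25921 ≡ 782 (mod 1093)
161^4 = (161^2)^2 ≡ 782^2 = 611524 ≡ 537 (mod 1093)
161^8 = (161^4)^2 ≡ 537^2 = 288369 ≡ 910 (mod 1093)
161^16 = (161^8)^2 ≡ 910^2 = 828100 ≡ 699 (mod 1093)
161^32 = (161^16)^2 ≡ 699^2 = 488601 ≡ 30 (mod 1093)
161^53 = 161^32 · 161^16 · 161^4 · 161^1 ≡ 30 · 699 · 537 · 161 ≡ 470 (mod 1093).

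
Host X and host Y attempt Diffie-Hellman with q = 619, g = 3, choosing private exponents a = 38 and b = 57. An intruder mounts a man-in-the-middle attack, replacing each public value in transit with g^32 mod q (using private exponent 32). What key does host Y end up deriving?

Host Y receives an intruder's public value M = 3^32 mod 619 instead of the honest one.
3^1 ≡ 3 (mod 619)
3^2 = (3^1)^2 ≡ 3^2 = 9 ≡ 9 (mod 619)
3^4 = (3^2)^2 ≡ 9^2 = 81 ≡ 81 (mod 619)
3^8 = (3^4)^2 ≡ 81^2 = 6561 ≡ 371 (mod 619)
3^16 = (3^8)^2 ≡ 371^2 = 137641 ≡ 223 (mod 619)
3^32 = (3^16)^2 ≡ 223^2 = 49729 ≡ 209 (mod 619)
So M = 209. Host Y computes K = M^57 mod 619.
209^1 ≡ 209 (mod 619)
209^2 = (209^1)^2 ≡ 209^2 = 43681 ≡ 351 (mod 619)
209^4 = (209^2)^2 ≡ 351^2 = 123201 ≡ 20 (mod 619)
209^8 = (209^4)^2 ≡ 20^2 = 400 ≡ 400 (mod 619)
209^16 = (209^8)^2 ≡ 400^2 = 160000 ≡ 298 (mod 619)
209^32 = (209^16)^2 ≡ 298^2 = 88804 ≡ 287 (mod 619)
209^57 = 209^32 · 209^16 · 209^8 · 209^1 ≡ 287 · 298 · 400 · 209 ≡ 545 (mod 619).

545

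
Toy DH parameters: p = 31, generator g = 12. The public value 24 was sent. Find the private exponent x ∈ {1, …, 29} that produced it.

7

Try successive powers of 12 modulo 31:
12^1 ≡ 12
12^2 ≡ 20
12^3 ≡ 23
12^4 ≡ 28
12^5 ≡ 26
12^6 ≡ 2
12^7 ≡ 24
Found: x = 7.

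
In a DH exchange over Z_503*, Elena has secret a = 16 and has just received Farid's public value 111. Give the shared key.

66

Shared key K = 111^16 mod 503.
111^1 ≡ 111 (mod 503)
111^2 = (111^1)^2 ≡ 111^2 = 12321 ≡ 249 (mod 503)
111^4 = (111^2)^2 ≡ 249^2 = 62001 ≡ 132 (mod 503)
111^8 = (111^4)^2 ≡ 132^2 = 17424 ≡ 322 (mod 503)
111^16 = (111^8)^2 ≡ 322^2 = 103684 ≡ 66 (mod 503)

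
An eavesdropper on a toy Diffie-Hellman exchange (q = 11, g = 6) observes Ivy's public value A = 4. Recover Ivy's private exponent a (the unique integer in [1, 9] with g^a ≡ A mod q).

8

Try successive powers of 6 modulo 11:
6^1 ≡ 6
6^2 ≡ 3
6^3 ≡ 7
6^4 ≡ 9
6^5 ≡ 10
6^6 ≡ 5
6^7 ≡ 8
6^8 ≡ 4
Found: a = 8.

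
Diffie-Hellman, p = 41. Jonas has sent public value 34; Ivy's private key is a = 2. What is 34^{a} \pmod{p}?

8

Shared key K = 34^2 mod 41.
34^1 ≡ 34 (mod 41)
34^2 = (34^1)^2 ≡ 34^2 = 1156 ≡ 8 (mod 41)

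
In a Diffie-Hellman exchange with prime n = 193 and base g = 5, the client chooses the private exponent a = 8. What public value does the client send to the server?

Public value = 5^8 (mod 193).
5^1 ≡ 5 (mod 193)
5^2 = (5^1)^2 ≡ 5^2 = 25 ≡ 25 (mod 193)
5^4 = (5^2)^2 ≡ 25^2 = 625 ≡ 46 (mod 193)
5^8 = (5^4)^2 ≡ 46^2 = 2116 ≡ 186 (mod 193)

186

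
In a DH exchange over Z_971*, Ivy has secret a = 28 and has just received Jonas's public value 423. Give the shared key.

Shared key K = 423^28 mod 971.
423^1 ≡ 423 (mod 971)
423^2 = (423^1)^2 ≡ 423^2 = 178929 ≡ 265 (mod 971)
423^4 = (423^2)^2 ≡ 265^2 = 70225 ≡ 313 (mod 971)
423^8 = (423^4)^2 ≡ 313^2 = 97969 ≡ 869 (mod 971)
423^16 = (423^8)^2 ≡ 869^2 = 755161 ≡ 694 (mod 971)
423^28 = 423^16 · 423^8 · 423^4 ≡ 694 · 869 · 313 ≡ 605 (mod 971).

605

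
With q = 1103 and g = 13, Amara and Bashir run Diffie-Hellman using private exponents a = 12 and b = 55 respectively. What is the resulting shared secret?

54

Bashir sends B = g^b mod q = 13^55 mod 1103.
13^1 ≡ 13 (mod 1103)
13^2 = (13^1)^2 ≡ 13^2 = 169 ≡ 169 (mod 1103)
13^4 = (13^2)^2 ≡ 169^2 = 28561 ≡ 986 (mod 1103)
13^8 = (13^4)^2 ≡ 986^2 = 972196 ≡ 453 (mod 1103)
13^16 = (13^8)^2 ≡ 453^2 = 205209 ≡ 51 (mod 1103)
13^32 = (13^16)^2 ≡ 51^2 = 2601 ≡ 395 (mod 1103)
13^55 = 13^32 · 13^16 · 13^4 · 13^2 · 13^1 ≡ 395 · 51 · 986 · 169 · 13 ≡ 892 (mod 1103).
So B = 892. Amara then computes K = B^a mod q = 892^12 mod 1103.
892^1 ≡ 892 (mod 1103)
892^2 = (892^1)^2 ≡ 892^2 = 795664 ≡ 401 (mod 1103)
892^4 = (892^2)^2 ≡ 401^2 = 160801 ≡ 866 (mod 1103)
892^8 = (892^4)^2 ≡ 866^2 = 749956 ≡ 1019 (mod 1103)
892^12 = 892^8 · 892^4 ≡ 1019 · 866 ≡ 54 (mod 1103).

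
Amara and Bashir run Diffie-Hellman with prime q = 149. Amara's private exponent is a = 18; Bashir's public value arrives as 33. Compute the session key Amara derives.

Shared key K = 33^18 mod 149.
33^1 ≡ 33 (mod 149)
33^2 = (33^1)^2 ≡ 33^2 = 1089 ≡ 46 (mod 149)
33^4 = (33^2)^2 ≡ 46^2 = 2116 ≡ 30 (mod 149)
33^8 = (33^4)^2 ≡ 30^2 = 900 ≡ 6 (mod 149)
33^16 = (33^8)^2 ≡ 6^2 = 36 ≡ 36 (mod 149)
33^18 = 33^16 · 33^2 ≡ 36 · 46 ≡ 17 (mod 149).

17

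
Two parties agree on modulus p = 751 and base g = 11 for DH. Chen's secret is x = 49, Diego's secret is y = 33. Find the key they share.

270

Diego sends B = g^y mod p = 11^33 mod 751.
11^1 ≡ 11 (mod 751)
11^2 = (11^1)^2 ≡ 11^2 = 121 ≡ 121 (mod 751)
11^4 = (11^2)^2 ≡ 121^2 = 14641 ≡ 372 (mod 751)
11^8 = (11^4)^2 ≡ 372^2 = 138384 ≡ 200 (mod 751)
11^16 = (11^8)^2 ≡ 200^2 = 40000 ≡ 197 (mod 751)
11^32 = (11^16)^2 ≡ 197^2 = 38809 ≡ 508 (mod 751)
11^33 = 11^32 · 11^1 ≡ 508 · 11 ≡ 331 (mod 751).
So B = 331. Chen then computes K = B^x mod p = 331^49 mod 751.
331^1 ≡ 331 (mod 751)
331^2 = (331^1)^2 ≡ 331^2 = 109561 ≡ 666 (mod 751)
331^4 = (331^2)^2 ≡ 666^2 = 443556 ≡ 466 (mod 751)
331^8 = (331^4)^2 ≡ 466^2 = 217156 ≡ 117 (mod 751)
331^16 = (331^8)^2 ≡ 117^2 = 13689 ≡ 171 (mod 751)
331^32 = (331^16)^2 ≡ 171^2 = 29241 ≡ 703 (mod 751)
331^49 = 331^32 · 331^16 · 331^1 ≡ 703 · 171 · 331 ≡ 270 (mod 751).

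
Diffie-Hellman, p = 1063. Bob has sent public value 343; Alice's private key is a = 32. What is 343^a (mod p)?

719

Shared key K = 343^32 mod 1063.
343^1 ≡ 343 (mod 1063)
343^2 = (343^1)^2 ≡ 343^2 = 117649 ≡ 719 (mod 1063)
343^4 = (343^2)^2 ≡ 719^2 = 516961 ≡ 343 (mod 1063)
343^8 = (343^4)^2 ≡ 343^2 = 117649 ≡ 719 (mod 1063)
343^16 = (343^8)^2 ≡ 719^2 = 516961 ≡ 343 (mod 1063)
343^32 = (343^16)^2 ≡ 343^2 = 117649 ≡ 719 (mod 1063)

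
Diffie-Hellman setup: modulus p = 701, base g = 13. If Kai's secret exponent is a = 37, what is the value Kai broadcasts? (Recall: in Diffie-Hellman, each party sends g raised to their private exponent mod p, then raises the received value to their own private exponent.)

320

Public value = 13^37 mod 701.
13^1 ≡ 13 (mod 701)
13^2 = (13^1)^2 ≡ 13^2 = 169 ≡ 169 (mod 701)
13^4 = (13^2)^2 ≡ 169^2 = 28561 ≡ 521 (mod 701)
13^8 = (13^4)^2 ≡ 521^2 = 271441 ≡ 154 (mod 701)
13^16 = (13^8)^2 ≡ 154^2 = 23716 ≡ 583 (mod 701)
13^32 = (13^16)^2 ≡ 583^2 = 339889 ≡ 605 (mod 701)
13^37 = 13^32 · 13^4 · 13^1 ≡ 605 · 521 · 13 ≡ 320 (mod 701).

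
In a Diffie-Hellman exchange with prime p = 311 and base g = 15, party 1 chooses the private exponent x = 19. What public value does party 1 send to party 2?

Public value = 15^19 (mod 311).
15^1 ≡ 15 (mod 311)
15^2 = (15^1)^2 ≡ 15^2 = 225 ≡ 225 (mod 311)
15^4 = (15^2)^2 ≡ 225^2 = 50625 ≡ 243 (mod 311)
15^8 = (15^4)^2 ≡ 243^2 = 59049 ≡ 270 (mod 311)
15^16 = (15^8)^2 ≡ 270^2 = 72900 ≡ 126 (mod 311)
15^19 = 15^16 · 15^2 · 15^1 ≡ 126 · 225 · 15 ≡ 113 (mod 311).

113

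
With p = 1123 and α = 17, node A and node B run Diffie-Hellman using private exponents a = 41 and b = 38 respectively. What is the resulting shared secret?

937

Node A sends A = α^a mod p = 17^41 mod 1123.
17^1 ≡ 17 (mod 1123)
17^2 = (17^1)^2 ≡ 17^2 = 289 ≡ 289 (mod 1123)
17^4 = (17^2)^2 ≡ 289^2 = 83521 ≡ 419 (mod 1123)
17^8 = (17^4)^2 ≡ 419^2 = 175561 ≡ 373 (mod 1123)
17^16 = (17^8)^2 ≡ 373^2 = 139129 ≡ 1000 (mod 1123)
17^32 = (17^16)^2 ≡ 1000^2 = 1000000 ≡ 530 (mod 1123)
17^41 = 17^32 · 17^8 · 17^1 ≡ 530 · 373 · 17 ≡ 714 (mod 1123).
So A = 714. Node B then computes K = A^b mod p = 714^38 mod 1123.
714^1 ≡ 714 (mod 1123)
714^2 = (714^1)^2 ≡ 714^2 = 509796 ≡ 1077 (mod 1123)
714^4 = (714^2)^2 ≡ 1077^2 = 1159929 ≡ 993 (mod 1123)
714^8 = (714^4)^2 ≡ 993^2 = 986049 ≡ 55 (mod 1123)
714^16 = (714^8)^2 ≡ 55^2 = 3025 ≡ 779 (mod 1123)
714^32 = (714^16)^2 ≡ 779^2 = 606841 ≡ 421 (mod 1123)
714^38 = 714^32 · 714^4 · 714^2 ≡ 421 · 993 · 1077 ≡ 937 (mod 1123).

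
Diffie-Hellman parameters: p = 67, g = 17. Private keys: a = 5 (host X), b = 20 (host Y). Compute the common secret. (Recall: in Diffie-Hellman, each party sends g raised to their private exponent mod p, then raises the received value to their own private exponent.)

17

Host Y sends B = g^b mod p = 17^20 mod 67.
17^1 ≡ 17 (mod 67)
17^2 = (17^1)^2 ≡ 17^2 = 289 ≡ 21 (mod 67)
17^4 = (17^2)^2 ≡ 21^2 = 441 ≡ 39 (mod 67)
17^8 = (17^4)^2 ≡ 39^2 = 1521 ≡ 47 (mod 67)
17^16 = (17^8)^2 ≡ 47^2 = 2209 ≡ 65 (mod 67)
17^20 = 17^16 · 17^4 ≡ 65 · 39 ≡ 56 (mod 67).
So B = 56. Host X then computes K = B^a mod p = 56^5 mod 67.
56^1 ≡ 56 (mod 67)
56^2 = (56^1)^2 ≡ 56^2 = 3136 ≡ 54 (mod 67)
56^4 = (56^2)^2 ≡ 54^2 = 2916 ≡ 35 (mod 67)
56^5 = 56^4 · 56^1 ≡ 35 · 56 ≡ 17 (mod 67).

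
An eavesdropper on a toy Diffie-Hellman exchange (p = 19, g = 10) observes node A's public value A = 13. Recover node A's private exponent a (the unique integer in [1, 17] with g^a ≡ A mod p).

Try successive powers of 10 modulo 19:
10^1 ≡ 10
10^2 ≡ 5
10^3 ≡ 12
10^4 ≡ 6
10^5 ≡ 3
10^6 ≡ 11
10^7 ≡ 15
10^8 ≡ 17
10^9 ≡ 18
10^10 ≡ 9
10^11 ≡ 14
10^12 ≡ 7
10^13 ≡ 13
Found: a = 13.

13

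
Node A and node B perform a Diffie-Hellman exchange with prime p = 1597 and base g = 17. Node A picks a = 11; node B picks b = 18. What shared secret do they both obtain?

1585

Node B sends B = g^b mod p = 17^18 mod 1597.
17^1 ≡ 17 (mod 1597)
17^2 = (17^1)^2 ≡ 17^2 = 289 ≡ 289 (mod 1597)
17^4 = (17^2)^2 ≡ 289^2 = 83521 ≡ 477 (mod 1597)
17^8 = (17^4)^2 ≡ 477^2 = 227529 ≡ 755 (mod 1597)
17^16 = (17^8)^2 ≡ 755^2 = 570025 ≡ 1493 (mod 1597)
17^18 = 17^16 · 17^2 ≡ 1493 · 289 ≡ 287 (mod 1597).
So B = 287. Node A then computes K = B^a mod p = 287^11 mod 1597.
287^1 ≡ 287 (mod 1597)
287^2 = (287^1)^2 ≡ 287^2 = 82369 ≡ 922 (mod 1597)
287^4 = (287^2)^2 ≡ 922^2 = 850084 ≡ 480 (mod 1597)
287^8 = (287^4)^2 ≡ 480^2 = 230400 ≡ 432 (mod 1597)
287^11 = 287^8 · 287^2 · 287^1 ≡ 432 · 922 · 287 ≡ 1585 (mod 1597).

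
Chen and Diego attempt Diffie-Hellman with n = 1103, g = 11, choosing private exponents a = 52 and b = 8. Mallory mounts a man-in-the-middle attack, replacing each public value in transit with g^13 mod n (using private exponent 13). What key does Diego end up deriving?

268

Diego receives Mallory's public value M = 11^13 mod 1103 instead of the honest one.
11^1 ≡ 11 (mod 1103)
11^2 = (11^1)^2 ≡ 11^2 = 121 ≡ 121 (mod 1103)
11^4 = (11^2)^2 ≡ 121^2 = 14641 ≡ 302 (mod 1103)
11^8 = (11^4)^2 ≡ 302^2 = 91204 ≡ 758 (mod 1103)
11^13 = 11^8 · 11^4 · 11^1 ≡ 758 · 302 · 11 ≡ 1030 (mod 1103).
So M = 1030. Diego computes K = M^8 mod 1103.
1030^1 ≡ 1030 (mod 1103)
1030^2 = (1030^1)^2 ≡ 1030^2 = 1060900 ≡ 917 (mod 1103)
1030^4 = (1030^2)^2 ≡ 917^2 = 840889 ≡ 403 (mod 1103)
1030^8 = (1030^4)^2 ≡ 403^2 = 162409 ≡ 268 (mod 1103)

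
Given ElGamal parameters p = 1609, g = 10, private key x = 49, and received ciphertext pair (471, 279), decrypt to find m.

Shared mask s = c₁^x mod p = 471^49 mod 1609.
471^1 ≡ 471 (mod 1609)
471^2 = (471^1)^2 ≡ 471^2 = 221841 ≡ 1408 (mod 1609)
471^4 = (471^2)^2 ≡ 1408^2 = 1982464 ≡ 176 (mod 1609)
471^8 = (471^4)^2 ≡ 176^2 = 30976 ≡ 405 (mod 1609)
471^16 = (471^8)^2 ≡ 405^2 = 164025 ≡ 1516 (mod 1609)
471^32 = (471^16)^2 ≡ 1516^2 = 2298256 ≡ 604 (mod 1609)
471^49 = 471^32 · 471^16 · 471^1 ≡ 604 · 1516 · 471 ≡ 1384 (mod 1609).
So s = 1384; s⁻¹ ≡ 994 (mod 1609).
m = c₂ · s⁻¹ mod 1609 = 279 · 994 mod 1609 = 578.

578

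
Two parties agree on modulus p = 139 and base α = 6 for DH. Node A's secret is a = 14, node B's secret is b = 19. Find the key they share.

63

Node B sends B = α^b mod p = 6^19 mod 139.
6^1 ≡ 6 (mod 139)
6^2 = (6^1)^2 ≡ 6^2 = 36 ≡ 36 (mod 139)
6^4 = (6^2)^2 ≡ 36^2 = 1296 ≡ 45 (mod 139)
6^8 = (6^4)^2 ≡ 45^2 = 2025 ≡ 79 (mod 139)
6^16 = (6^8)^2 ≡ 79^2 = 6241 ≡ 125 (mod 139)
6^19 = 6^16 · 6^2 · 6^1 ≡ 125 · 36 · 6 ≡ 34 (mod 139).
So B = 34. Node A then computes K = B^a mod p = 34^14 mod 139.
34^1 ≡ 34 (mod 139)
34^2 = (34^1)^2 ≡ 34^2 = 1156 ≡ 44 (mod 139)
34^4 = (34^2)^2 ≡ 44^2 = 1936 ≡ 129 (mod 139)
34^8 = (34^4)^2 ≡ 129^2 = 16641 ≡ 100 (mod 139)
34^14 = 34^8 · 34^4 · 34^2 ≡ 100 · 129 · 44 ≡ 63 (mod 139).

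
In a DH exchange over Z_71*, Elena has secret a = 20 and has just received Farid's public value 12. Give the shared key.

30

Shared key K = 12^20 mod 71.
12^1 ≡ 12 (mod 71)
12^2 = (12^1)^2 ≡ 12^2 = 144 ≡ 2 (mod 71)
12^4 = (12^2)^2 ≡ 2^2 = 4 ≡ 4 (mod 71)
12^8 = (12^4)^2 ≡ 4^2 = 16 ≡ 16 (mod 71)
12^16 = (12^8)^2 ≡ 16^2 = 256 ≡ 43 (mod 71)
12^20 = 12^16 · 12^4 ≡ 43 · 4 ≡ 30 (mod 71).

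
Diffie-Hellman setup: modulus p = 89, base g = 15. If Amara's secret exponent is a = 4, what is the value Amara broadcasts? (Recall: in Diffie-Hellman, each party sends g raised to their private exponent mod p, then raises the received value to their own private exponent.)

73

Public value = 15^4 (mod 89).
15^1 ≡ 15 (mod 89)
15^2 = (15^1)^2 ≡ 15^2 = 225 ≡ 47 (mod 89)
15^4 = (15^2)^2 ≡ 47^2 = 2209 ≡ 73 (mod 89)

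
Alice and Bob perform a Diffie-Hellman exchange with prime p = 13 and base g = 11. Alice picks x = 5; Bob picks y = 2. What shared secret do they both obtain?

Alice sends A = g^x mod p = 11^5 mod 13.
11^1 ≡ 11 (mod 13)
11^2 = (11^1)^2 ≡ 11^2 = 121 ≡ 4 (mod 13)
11^4 = (11^2)^2 ≡ 4^2 = 16 ≡ 3 (mod 13)
11^5 = 11^4 · 11^1 ≡ 3 · 11 ≡ 7 (mod 13).
So A = 7. Bob then computes K = A^y mod p = 7^2 mod 13.
7^1 ≡ 7 (mod 13)
7^2 = (7^1)^2 ≡ 7^2 = 49 ≡ 10 (mod 13)

10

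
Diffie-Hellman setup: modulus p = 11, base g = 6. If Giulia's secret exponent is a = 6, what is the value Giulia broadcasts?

5

Public value = 6^6 (mod 11).
6^1 ≡ 6 (mod 11)
6^2 = (6^1)^2 ≡ 6^2 = 36 ≡ 3 (mod 11)
6^4 = (6^2)^2 ≡ 3^2 = 9 ≡ 9 (mod 11)
6^6 = 6^4 · 6^2 ≡ 9 · 3 ≡ 5 (mod 11).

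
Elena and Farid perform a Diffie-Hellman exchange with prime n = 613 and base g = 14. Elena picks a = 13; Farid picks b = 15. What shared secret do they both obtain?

375

Farid sends B = g^b mod n = 14^15 mod 613.
14^1 ≡ 14 (mod 613)
14^2 = (14^1)^2 ≡ 14^2 = 196 ≡ 196 (mod 613)
14^4 = (14^2)^2 ≡ 196^2 = 38416 ≡ 410 (mod 613)
14^8 = (14^4)^2 ≡ 410^2 = 168100 ≡ 138 (mod 613)
14^15 = 14^8 · 14^4 · 14^2 · 14^1 ≡ 138 · 410 · 196 · 14 ≡ 397 (mod 613).
So B = 397. Elena then computes K = B^a mod n = 397^13 mod 613.
397^1 ≡ 397 (mod 613)
397^2 = (397^1)^2 ≡ 397^2 = 157609 ≡ 68 (mod 613)
397^4 = (397^2)^2 ≡ 68^2 = 4624 ≡ 333 (mod 613)
397^8 = (397^4)^2 ≡ 333^2 = 110889 ≡ 549 (mod 613)
397^13 = 397^8 · 397^4 · 397^1 ≡ 549 · 333 · 397 ≡ 375 (mod 613).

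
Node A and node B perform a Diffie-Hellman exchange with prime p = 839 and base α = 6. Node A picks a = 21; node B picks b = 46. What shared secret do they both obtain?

270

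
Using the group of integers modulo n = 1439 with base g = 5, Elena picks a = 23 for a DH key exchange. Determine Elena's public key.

Public value = 5^23 mod 1439.
5^1 ≡ 5 (mod 1439)
5^2 = (5^1)^2 ≡ 5^2 = 25 ≡ 25 (mod 1439)
5^4 = (5^2)^2 ≡ 25^2 = 625 ≡ 625 (mod 1439)
5^8 = (5^4)^2 ≡ 625^2 = 390625 ≡ 656 (mod 1439)
5^16 = (5^8)^2 ≡ 656^2 = 430336 ≡ 75 (mod 1439)
5^23 = 5^16 · 5^4 · 5^2 · 5^1 ≡ 75 · 625 · 25 · 5 ≡ 1206 (mod 1439).

1206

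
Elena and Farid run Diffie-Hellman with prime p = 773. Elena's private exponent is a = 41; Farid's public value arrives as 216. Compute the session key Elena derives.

757

Shared key K = 216^41 mod 773.
216^1 ≡ 216 (mod 773)
216^2 = (216^1)^2 ≡ 216^2 = 46656 ≡ 276 (mod 773)
216^4 = (216^2)^2 ≡ 276^2 = 76176 ≡ 422 (mod 773)
216^8 = (216^4)^2 ≡ 422^2 = 178084 ≡ 294 (mod 773)
216^16 = (216^8)^2 ≡ 294^2 = 86436 ≡ 633 (mod 773)
216^32 = (216^16)^2 ≡ 633^2 = 400689 ≡ 275 (mod 773)
216^41 = 216^32 · 216^8 · 216^1 ≡ 275 · 294 · 216 ≡ 757 (mod 773).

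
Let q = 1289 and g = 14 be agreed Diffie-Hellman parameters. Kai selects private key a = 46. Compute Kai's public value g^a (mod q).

Public value = 14^46 (mod 1289).
14^1 ≡ 14 (mod 1289)
14^2 = (14^1)^2 ≡ 14^2 = 196 ≡ 196 (mod 1289)
14^4 = (14^2)^2 ≡ 196^2 = 38416 ≡ 1035 (mod 1289)
14^8 = (14^4)^2 ≡ 1035^2 = 1071225 ≡ 66 (mod 1289)
14^16 = (14^8)^2 ≡ 66^2 = 4356 ≡ 489 (mod 1289)
14^32 = (14^16)^2 ≡ 489^2 = 239121 ≡ 656 (mod 1289)
14^46 = 14^32 · 14^8 · 14^4 · 14^2 ≡ 656 · 66 · 1035 · 196 ≡ 979 (mod 1289).

979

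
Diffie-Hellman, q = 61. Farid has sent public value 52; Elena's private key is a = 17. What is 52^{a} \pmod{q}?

Shared key K = 52^17 mod 61.
52^1 ≡ 52 (mod 61)
52^2 = (52^1)^2 ≡ 52^2 = 2704 ≡ 20 (mod 61)
52^4 = (52^2)^2 ≡ 20^2 = 400 ≡ 34 (mod 61)
52^8 = (52^4)^2 ≡ 34^2 = 1156 ≡ 58 (mod 61)
52^16 = (52^8)^2 ≡ 58^2 = 3364 ≡ 9 (mod 61)
52^17 = 52^16 · 52^1 ≡ 9 · 52 ≡ 41 (mod 61).

41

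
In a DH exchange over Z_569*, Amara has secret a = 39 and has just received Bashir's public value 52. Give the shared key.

272

Shared key K = 52^39 mod 569.
52^1 ≡ 52 (mod 569)
52^2 = (52^1)^2 ≡ 52^2 = 2704 ≡ 428 (mod 569)
52^4 = (52^2)^2 ≡ 428^2 = 183184 ≡ 535 (mod 569)
52^8 = (52^4)^2 ≡ 535^2 = 286225 ≡ 18 (mod 569)
52^16 = (52^8)^2 ≡ 18^2 = 324 ≡ 324 (mod 569)
52^32 = (52^16)^2 ≡ 324^2 = 104976 ≡ 280 (mod 569)
52^39 = 52^32 · 52^4 · 52^2 · 52^1 ≡ 280 · 535 · 428 · 52 ≡ 272 (mod 569).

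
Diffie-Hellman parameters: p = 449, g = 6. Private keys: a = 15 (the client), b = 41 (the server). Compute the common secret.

The client sends A = g^a mod p = 6^15 mod 449.
6^1 ≡ 6 (mod 449)
6^2 = (6^1)^2 ≡ 6^2 = 36 ≡ 36 (mod 449)
6^4 = (6^2)^2 ≡ 36^2 = 1296 ≡ 398 (mod 449)
6^8 = (6^4)^2 ≡ 398^2 = 158404 ≡ 356 (mod 449)
6^15 = 6^8 · 6^4 · 6^2 · 6^1 ≡ 356 · 398 · 36 · 6 ≡ 319 (mod 449).
So A = 319. The server then computes K = A^b mod p = 319^41 mod 449.
319^1 ≡ 319 (mod 449)
319^2 = (319^1)^2 ≡ 319^2 = 101761 ≡ 287 (mod 449)
319^4 = (319^2)^2 ≡ 287^2 = 82369 ≡ 202 (mod 449)
319^8 = (319^4)^2 ≡ 202^2 = 40804 ≡ 394 (mod 449)
319^16 = (319^8)^2 ≡ 394^2 = 155236 ≡ 331 (mod 449)
319^32 = (319^16)^2 ≡ 331^2 = 109561 ≡ 5 (mod 449)
319^41 = 319^32 · 319^8 · 319^1 ≡ 5 · 394 · 319 ≡ 279 (mod 449).

279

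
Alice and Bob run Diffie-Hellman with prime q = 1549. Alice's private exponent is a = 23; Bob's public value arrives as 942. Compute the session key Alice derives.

Shared key K = 942^23 mod 1549.
942^1 ≡ 942 (mod 1549)
942^2 = (942^1)^2 ≡ 942^2 = 887364 ≡ 1336 (mod 1549)
942^4 = (942^2)^2 ≡ 1336^2 = 1784896 ≡ 448 (mod 1549)
942^8 = (942^4)^2 ≡ 448^2 = 200704 ≡ 883 (mod 1549)
942^16 = (942^8)^2 ≡ 883^2 = 779689 ≡ 542 (mod 1549)
942^23 = 942^16 · 942^4 · 942^2 · 942^1 ≡ 542 · 448 · 1336 · 942 ≡ 1225 (mod 1549).

1225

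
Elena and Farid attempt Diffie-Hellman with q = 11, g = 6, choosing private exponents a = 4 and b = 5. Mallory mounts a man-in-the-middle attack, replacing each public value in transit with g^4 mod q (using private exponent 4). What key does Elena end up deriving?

5

Elena receives Mallory's public value M = 6^4 mod 11 instead of the honest one.
6^1 ≡ 6 (mod 11)
6^2 = (6^1)^2 ≡ 6^2 = 36 ≡ 3 (mod 11)
6^4 = (6^2)^2 ≡ 3^2 = 9 ≡ 9 (mod 11)
So M = 9. Elena computes K = M^4 mod 11.
9^1 ≡ 9 (mod 11)
9^2 = (9^1)^2 ≡ 9^2 = 81 ≡ 4 (mod 11)
9^4 = (9^2)^2 ≡ 4^2 = 16 ≡ 5 (mod 11)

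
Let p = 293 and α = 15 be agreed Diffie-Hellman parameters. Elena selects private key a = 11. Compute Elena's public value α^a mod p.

260

Public value = 15^11 mod 293.
15^1 ≡ 15 (mod 293)
15^2 = (15^1)^2 ≡ 15^2 = 225 ≡ 225 (mod 293)
15^4 = (15^2)^2 ≡ 225^2 = 50625 ≡ 229 (mod 293)
15^8 = (15^4)^2 ≡ 229^2 = 52441 ≡ 287 (mod 293)
15^11 = 15^8 · 15^2 · 15^1 ≡ 287 · 225 · 15 ≡ 260 (mod 293).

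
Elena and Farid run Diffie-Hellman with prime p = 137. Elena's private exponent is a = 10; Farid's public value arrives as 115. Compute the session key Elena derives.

60

Shared key K = 115^10 mod 137.
115^1 ≡ 115 (mod 137)
115^2 = (115^1)^2 ≡ 115^2 = 13225 ≡ 73 (mod 137)
115^4 = (115^2)^2 ≡ 73^2 = 5329 ≡ 123 (mod 137)
115^8 = (115^4)^2 ≡ 123^2 = 15129 ≡ 59 (mod 137)
115^10 = 115^8 · 115^2 ≡ 59 · 73 ≡ 60 (mod 137).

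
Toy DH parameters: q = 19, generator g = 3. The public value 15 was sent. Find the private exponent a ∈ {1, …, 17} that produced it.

5

Try successive powers of 3 modulo 19:
3^1 ≡ 3
3^2 ≡ 9
3^3 ≡ 8
3^4 ≡ 5
3^5 ≡ 15
Found: a = 5.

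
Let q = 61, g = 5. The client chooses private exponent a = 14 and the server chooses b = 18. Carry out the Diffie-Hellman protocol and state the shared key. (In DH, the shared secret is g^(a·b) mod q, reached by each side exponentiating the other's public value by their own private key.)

20

The server sends B = g^b mod q = 5^18 mod 61.
5^1 ≡ 5 (mod 61)
5^2 = (5^1)^2 ≡ 5^2 = 25 ≡ 25 (mod 61)
5^4 = (5^2)^2 ≡ 25^2 = 625 ≡ 15 (mod 61)
5^8 = (5^4)^2 ≡ 15^2 = 225 ≡ 42 (mod 61)
5^16 = (5^8)^2 ≡ 42^2 = 1764 ≡ 56 (mod 61)
5^18 = 5^16 · 5^2 ≡ 56 · 25 ≡ 58 (mod 61).
So B = 58. The client then computes K = B^a mod q = 58^14 mod 61.
58^1 ≡ 58 (mod 61)
58^2 = (58^1)^2 ≡ 58^2 = 3364 ≡ 9 (mod 61)
58^4 = (58^2)^2 ≡ 9^2 = 81 ≡ 20 (mod 61)
58^8 = (58^4)^2 ≡ 20^2 = 400 ≡ 34 (mod 61)
58^14 = 58^8 · 58^4 · 58^2 ≡ 34 · 20 · 9 ≡ 20 (mod 61).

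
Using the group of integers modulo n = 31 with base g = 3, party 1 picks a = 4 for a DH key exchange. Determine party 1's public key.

19

Public value = 3^{4} \pmod{31}.
3^1 ≡ 3 (mod 31)
3^2 = (3^1)^2 ≡ 3^2 = 9 ≡ 9 (mod 31)
3^4 = (3^2)^2 ≡ 9^2 = 81 ≡ 19 (mod 31)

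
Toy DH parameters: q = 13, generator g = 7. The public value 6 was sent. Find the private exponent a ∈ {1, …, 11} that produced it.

7

Try successive powers of 7 modulo 13:
7^1 ≡ 7
7^2 ≡ 10
7^3 ≡ 5
7^4 ≡ 9
7^5 ≡ 11
7^6 ≡ 12
7^7 ≡ 6
Found: a = 7.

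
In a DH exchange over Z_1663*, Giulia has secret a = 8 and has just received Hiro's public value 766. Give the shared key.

379

Shared key K = 766^8 mod 1663.
766^1 ≡ 766 (mod 1663)
766^2 = (766^1)^2 ≡ 766^2 = 586756 ≡ 1380 (mod 1663)
766^4 = (766^2)^2 ≡ 1380^2 = 1904400 ≡ 265 (mod 1663)
766^8 = (766^4)^2 ≡ 265^2 = 70225 ≡ 379 (mod 1663)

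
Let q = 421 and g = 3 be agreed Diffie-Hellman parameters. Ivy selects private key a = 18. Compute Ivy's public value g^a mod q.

291

Public value = 3^18 mod 421.
3^1 ≡ 3 (mod 421)
3^2 = (3^1)^2 ≡ 3^2 = 9 ≡ 9 (mod 421)
3^4 = (3^2)^2 ≡ 9^2 = 81 ≡ 81 (mod 421)
3^8 = (3^4)^2 ≡ 81^2 = 6561 ≡ 246 (mod 421)
3^16 = (3^8)^2 ≡ 246^2 = 60516 ≡ 313 (mod 421)
3^18 = 3^16 · 3^2 ≡ 313 · 9 ≡ 291 (mod 421).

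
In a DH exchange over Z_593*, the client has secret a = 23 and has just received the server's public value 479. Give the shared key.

Shared key K = 479^23 mod 593.
479^1 ≡ 479 (mod 593)
479^2 = (479^1)^2 ≡ 479^2 = 229441 ≡ 543 (mod 593)
479^4 = (479^2)^2 ≡ 543^2 = 294849 ≡ 128 (mod 593)
479^8 = (479^4)^2 ≡ 128^2 = 16384 ≡ 373 (mod 593)
479^16 = (479^8)^2 ≡ 373^2 = 139129 ≡ 367 (mod 593)
479^23 = 479^16 · 479^4 · 479^2 · 479^1 ≡ 367 · 128 · 543 · 479 ≡ 573 (mod 593).

573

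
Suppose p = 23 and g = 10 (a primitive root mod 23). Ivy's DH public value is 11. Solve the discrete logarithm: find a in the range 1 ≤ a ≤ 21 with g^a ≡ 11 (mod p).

Try successive powers of 10 modulo 23:
10^1 ≡ 10
10^2 ≡ 8
10^3 ≡ 11
Found: a = 3.

3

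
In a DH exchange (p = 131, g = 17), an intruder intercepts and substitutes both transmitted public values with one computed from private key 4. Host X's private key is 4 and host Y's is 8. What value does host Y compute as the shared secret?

Host Y receives an intruder's public value M = 17^4 mod 131 instead of the honest one.
17^1 ≡ 17 (mod 131)
17^2 = (17^1)^2 ≡ 17^2 = 289 ≡ 27 (mod 131)
17^4 = (17^2)^2 ≡ 27^2 = 729 ≡ 74 (mod 131)
So M = 74. Host Y computes K = M^8 mod 131.
74^1 ≡ 74 (mod 131)
74^2 = (74^1)^2 ≡ 74^2 = 5476 ≡ 105 (mod 131)
74^4 = (74^2)^2 ≡ 105^2 = 11025 ≡ 21 (mod 131)
74^8 = (74^4)^2 ≡ 21^2 = 441 ≡ 48 (mod 131)

48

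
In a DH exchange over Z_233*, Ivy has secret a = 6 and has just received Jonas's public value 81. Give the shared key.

Shared key K = 81^6 mod 233.
81^1 ≡ 81 (mod 233)
81^2 = (81^1)^2 ≡ 81^2 = 6561 ≡ 37 (mod 233)
81^4 = (81^2)^2 ≡ 37^2 = 1369 ≡ 204 (mod 233)
81^6 = 81^4 · 81^2 ≡ 204 · 37 ≡ 92 (mod 233).

92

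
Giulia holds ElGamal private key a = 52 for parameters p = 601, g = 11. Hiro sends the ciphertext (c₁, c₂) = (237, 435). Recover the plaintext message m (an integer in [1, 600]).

469

Shared mask s = c₁^a mod p = 237^52 mod 601.
237^1 ≡ 237 (mod 601)
237^2 = (237^1)^2 ≡ 237^2 = 56169 ≡ 276 (mod 601)
237^4 = (237^2)^2 ≡ 276^2 = 76176 ≡ 450 (mod 601)
237^8 = (237^4)^2 ≡ 450^2 = 202500 ≡ 564 (mod 601)
237^16 = (237^8)^2 ≡ 564^2 = 318096 ≡ 167 (mod 601)
237^32 = (237^16)^2 ≡ 167^2 = 27889 ≡ 243 (mod 601)
237^52 = 237^32 · 237^16 · 237^4 ≡ 243 · 167 · 450 ≡ 65 (mod 601).
So s = 65; s⁻¹ ≡ 37 (mod 601).
m = c₂ · s⁻¹ mod 601 = 435 · 37 mod 601 = 469.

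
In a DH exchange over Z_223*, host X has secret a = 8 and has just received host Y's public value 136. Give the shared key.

Shared key K = 136^8 mod 223.
136^1 ≡ 136 (mod 223)
136^2 = (136^1)^2 ≡ 136^2 = 18496 ≡ 210 (mod 223)
136^4 = (136^2)^2 ≡ 210^2 = 44100 ≡ 169 (mod 223)
136^8 = (136^4)^2 ≡ 169^2 = 28561 ≡ 17 (mod 223)

17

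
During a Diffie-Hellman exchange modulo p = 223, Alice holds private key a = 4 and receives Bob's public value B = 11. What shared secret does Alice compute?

146

Shared key K = 11^4 mod 223.
11^1 ≡ 11 (mod 223)
11^2 = (11^1)^2 ≡ 11^2 = 121 ≡ 121 (mod 223)
11^4 = (11^2)^2 ≡ 121^2 = 14641 ≡ 146 (mod 223)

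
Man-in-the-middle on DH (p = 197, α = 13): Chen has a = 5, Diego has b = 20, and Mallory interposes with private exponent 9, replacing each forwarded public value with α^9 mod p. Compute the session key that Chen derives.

102

Chen receives Mallory's public value M = 13^9 mod 197 instead of the honest one.
13^1 ≡ 13 (mod 197)
13^2 = (13^1)^2 ≡ 13^2 = 169 ≡ 169 (mod 197)
13^4 = (13^2)^2 ≡ 169^2 = 28561 ≡ 193 (mod 197)
13^8 = (13^4)^2 ≡ 193^2 = 37249 ≡ 16 (mod 197)
13^9 = 13^8 · 13^1 ≡ 16 · 13 ≡ 11 (mod 197).
So M = 11. Chen computes K = M^5 mod 197.
11^1 ≡ 11 (mod 197)
11^2 = (11^1)^2 ≡ 11^2 = 121 ≡ 121 (mod 197)
11^4 = (11^2)^2 ≡ 121^2 = 14641 ≡ 63 (mod 197)
11^5 = 11^4 · 11^1 ≡ 63 · 11 ≡ 102 (mod 197).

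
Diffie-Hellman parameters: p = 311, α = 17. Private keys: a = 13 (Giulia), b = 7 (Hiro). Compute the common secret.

236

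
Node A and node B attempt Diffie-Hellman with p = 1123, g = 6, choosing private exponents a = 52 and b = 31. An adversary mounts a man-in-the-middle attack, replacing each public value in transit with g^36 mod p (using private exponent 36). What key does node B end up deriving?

676

Node B receives an adversary's public value M = 6^36 mod 1123 instead of the honest one.
6^1 ≡ 6 (mod 1123)
6^2 = (6^1)^2 ≡ 6^2 = 36 ≡ 36 (mod 1123)
6^4 = (6^2)^2 ≡ 36^2 = 1296 ≡ 173 (mod 1123)
6^8 = (6^4)^2 ≡ 173^2 = 29929 ≡ 731 (mod 1123)
6^16 = (6^8)^2 ≡ 731^2 = 534361 ≡ 936 (mod 1123)
6^32 = (6^16)^2 ≡ 936^2 = 876096 ≡ 156 (mod 1123)
6^36 = 6^32 · 6^4 ≡ 156 · 173 ≡ 36 (mod 1123).
So M = 36. Node B computes K = M^31 mod 1123.
36^1 ≡ 36 (mod 1123)
36^2 = (36^1)^2 ≡ 36^2 = 1296 ≡ 173 (mod 1123)
36^4 = (36^2)^2 ≡ 173^2 = 29929 ≡ 731 (mod 1123)
36^8 = (36^4)^2 ≡ 731^2 = 534361 ≡ 936 (mod 1123)
36^16 = (36^8)^2 ≡ 936^2 = 876096 ≡ 156 (mod 1123)
36^31 = 36^16 · 36^8 · 36^4 · 36^2 · 36^1 ≡ 156 · 936 · 731 · 173 · 36 ≡ 676 (mod 1123).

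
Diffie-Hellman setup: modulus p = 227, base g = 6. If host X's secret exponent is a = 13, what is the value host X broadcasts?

224

Public value = 6^13 mod 227.
6^1 ≡ 6 (mod 227)
6^2 = (6^1)^2 ≡ 6^2 = 36 ≡ 36 (mod 227)
6^4 = (6^2)^2 ≡ 36^2 = 1296 ≡ 161 (mod 227)
6^8 = (6^4)^2 ≡ 161^2 = 25921 ≡ 43 (mod 227)
6^13 = 6^8 · 6^4 · 6^1 ≡ 43 · 161 · 6 ≡ 224 (mod 227).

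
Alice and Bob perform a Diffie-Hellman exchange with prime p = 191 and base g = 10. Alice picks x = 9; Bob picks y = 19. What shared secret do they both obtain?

Alice sends A = g^x mod p = 10^9 mod 191.
10^1 ≡ 10 (mod 191)
10^2 = (10^1)^2 ≡ 10^2 = 100 ≡ 100 (mod 191)
10^4 = (10^2)^2 ≡ 100^2 = 10000 ≡ 68 (mod 191)
10^8 = (10^4)^2 ≡ 68^2 = 4624 ≡ 40 (mod 191)
10^9 = 10^8 · 10^1 ≡ 40 · 10 ≡ 18 (mod 191).
So A = 18. Bob then computes K = A^y mod p = 18^19 mod 191.
18^1 ≡ 18 (mod 191)
18^2 = (18^1)^2 ≡ 18^2 = 324 ≡ 133 (mod 191)
18^4 = (18^2)^2 ≡ 133^2 = 17689 ≡ 117 (mod 191)
18^8 = (18^4)^2 ≡ 117^2 = 13689 ≡ 128 (mod 191)
18^16 = (18^8)^2 ≡ 128^2 = 16384 ≡ 149 (mod 191)
18^19 = 18^16 · 18^2 · 18^1 ≡ 149 · 133 · 18 ≡ 109 (mod 191).

109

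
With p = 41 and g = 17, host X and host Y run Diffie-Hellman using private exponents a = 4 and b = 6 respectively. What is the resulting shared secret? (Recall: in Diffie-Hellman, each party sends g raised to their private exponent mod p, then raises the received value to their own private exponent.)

Host Y sends B = g^b mod p = 17^6 mod 41.
17^1 ≡ 17 (mod 41)
17^2 = (17^1)^2 ≡ 17^2 = 289 ≡ 2 (mod 41)
17^4 = (17^2)^2 ≡ 2^2 = 4 ≡ 4 (mod 41)
17^6 = 17^4 · 17^2 ≡ 4 · 2 ≡ 8 (mod 41).
So B = 8. Host X then computes K = B^a mod p = 8^4 mod 41.
8^1 ≡ 8 (mod 41)
8^2 = (8^1)^2 ≡ 8^2 = 64 ≡ 23 (mod 41)
8^4 = (8^2)^2 ≡ 23^2 = 529 ≡ 37 (mod 41)

37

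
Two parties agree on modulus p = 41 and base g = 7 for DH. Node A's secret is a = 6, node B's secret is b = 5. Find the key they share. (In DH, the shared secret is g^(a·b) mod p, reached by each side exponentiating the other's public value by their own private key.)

Node B sends B = g^b mod p = 7^5 mod 41.
7^1 ≡ 7 (mod 41)
7^2 = (7^1)^2 ≡ 7^2 = 49 ≡ 8 (mod 41)
7^4 = (7^2)^2 ≡ 8^2 = 64 ≡ 23 (mod 41)
7^5 = 7^4 · 7^1 ≡ 23 · 7 ≡ 38 (mod 41).
So B = 38. Node A then computes K = B^a mod p = 38^6 mod 41.
38^1 ≡ 38 (mod 41)
38^2 = (38^1)^2 ≡ 38^2 = 1444 ≡ 9 (mod 41)
38^4 = (38^2)^2 ≡ 9^2 = 81 ≡ 40 (mod 41)
38^6 = 38^4 · 38^2 ≡ 40 · 9 ≡ 32 (mod 41).

32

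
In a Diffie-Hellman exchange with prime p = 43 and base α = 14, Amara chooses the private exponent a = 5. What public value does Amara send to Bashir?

Public value = 14^5 mod 43.
14^1 ≡ 14 (mod 43)
14^2 = (14^1)^2 ≡ 14^2 = 196 ≡ 24 (mod 43)
14^4 = (14^2)^2 ≡ 24^2 = 576 ≡ 17 (mod 43)
14^5 = 14^4 · 14^1 ≡ 17 · 14 ≡ 23 (mod 43).

23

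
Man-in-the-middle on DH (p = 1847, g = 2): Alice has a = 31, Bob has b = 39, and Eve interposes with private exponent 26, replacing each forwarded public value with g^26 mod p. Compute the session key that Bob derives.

Bob receives Eve's public value M = 2^26 mod 1847 instead of the honest one.
2^1 ≡ 2 (mod 1847)
2^2 = (2^1)^2 ≡ 2^2 = 4 ≡ 4 (mod 1847)
2^4 = (2^2)^2 ≡ 4^2 = 16 ≡ 16 (mod 1847)
2^8 = (2^4)^2 ≡ 16^2 = 256 ≡ 256 (mod 1847)
2^16 = (2^8)^2 ≡ 256^2 = 65536 ≡ 891 (mod 1847)
2^26 = 2^16 · 2^8 · 2^2 ≡ 891 · 256 · 4 ≡ 1813 (mod 1847).
So M = 1813. Bob computes K = M^39 mod 1847.
1813^1 ≡ 1813 (mod 1847)
1813^2 = (1813^1)^2 ≡ 1813^2 = 3286969 ≡ 1156 (mod 1847)
1813^4 = (1813^2)^2 ≡ 1156^2 = 1336336 ≡ 955 (mod 1847)
1813^8 = (1813^4)^2 ≡ 955^2 = 912025 ≡ 1454 (mod 1847)
1813^16 = (1813^8)^2 ≡ 1454^2 = 2114116 ≡ 1148 (mod 1847)
1813^32 = (1813^16)^2 ≡ 1148^2 = 1317904 ≡ 993 (mod 1847)
1813^39 = 1813^32 · 1813^4 · 1813^2 · 1813^1 ≡ 993 · 955 · 1156 · 1813 ≡ 1754 (mod 1847).

1754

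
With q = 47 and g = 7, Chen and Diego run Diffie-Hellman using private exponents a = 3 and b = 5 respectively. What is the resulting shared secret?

3

Chen sends A = g^a mod q = 7^3 mod 47.
7^1 ≡ 7 (mod 47)
7^2 = (7^1)^2 ≡ 7^2 = 49 ≡ 2 (mod 47)
7^3 = 7^2 · 7^1 ≡ 2 · 7 ≡ 14 (mod 47).
So A = 14. Diego then computes K = A^b mod q = 14^5 mod 47.
14^1 ≡ 14 (mod 47)
14^2 = (14^1)^2 ≡ 14^2 = 196 ≡ 8 (mod 47)
14^4 = (14^2)^2 ≡ 8^2 = 64 ≡ 17 (mod 47)
14^5 = 14^4 · 14^1 ≡ 17 · 14 ≡ 3 (mod 47).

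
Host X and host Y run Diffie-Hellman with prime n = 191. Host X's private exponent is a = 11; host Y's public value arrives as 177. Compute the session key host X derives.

180

Shared key K = 177^11 mod 191.
177^1 ≡ 177 (mod 191)
177^2 = (177^1)^2 ≡ 177^2 = 31329 ≡ 5 (mod 191)
177^4 = (177^2)^2 ≡ 5^2 = 25 ≡ 25 (mod 191)
177^8 = (177^4)^2 ≡ 25^2 = 625 ≡ 52 (mod 191)
177^11 = 177^8 · 177^2 · 177^1 ≡ 52 · 5 · 177 ≡ 180 (mod 191).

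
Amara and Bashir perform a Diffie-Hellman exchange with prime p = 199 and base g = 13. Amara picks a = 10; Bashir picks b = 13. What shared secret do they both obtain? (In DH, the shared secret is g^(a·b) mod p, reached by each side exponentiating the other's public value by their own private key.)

Amara sends A = g^a mod p = 13^10 mod 199.
13^1 ≡ 13 (mod 199)
13^2 = (13^1)^2 ≡ 13^2 = 169 ≡ 169 (mod 199)
13^4 = (13^2)^2 ≡ 169^2 = 28561 ≡ 104 (mod 199)
13^8 = (13^4)^2 ≡ 104^2 = 10816 ≡ 70 (mod 199)
13^10 = 13^8 · 13^2 ≡ 70 · 169 ≡ 89 (mod 199).
So A = 89. Bashir then computes K = A^b mod p = 89^13 mod 199.
89^1 ≡ 89 (mod 199)
89^2 = (89^1)^2 ≡ 89^2 = 7921 ≡ 160 (mod 199)
89^4 = (89^2)^2 ≡ 160^2 = 25600 ≡ 128 (mod 199)
89^8 = (89^4)^2 ≡ 128^2 = 16384 ≡ 66 (mod 199)
89^13 = 89^8 · 89^4 · 89^1 ≡ 66 · 128 · 89 ≡ 50 (mod 199).

50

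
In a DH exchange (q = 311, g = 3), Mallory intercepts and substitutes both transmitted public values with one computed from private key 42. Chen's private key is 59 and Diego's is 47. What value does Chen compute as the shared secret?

242

Chen receives Mallory's public value M = 3^42 mod 311 instead of the honest one.
3^1 ≡ 3 (mod 311)
3^2 = (3^1)^2 ≡ 3^2 = 9 ≡ 9 (mod 311)
3^4 = (3^2)^2 ≡ 9^2 = 81 ≡ 81 (mod 311)
3^8 = (3^4)^2 ≡ 81^2 = 6561 ≡ 30 (mod 311)
3^16 = (3^8)^2 ≡ 30^2 = 900 ≡ 278 (mod 311)
3^32 = (3^16)^2 ≡ 278^2 = 77284 ≡ 156 (mod 311)
3^42 = 3^32 · 3^8 · 3^2 ≡ 156 · 30 · 9 ≡ 135 (mod 311).
So M = 135. Chen computes K = M^59 mod 311.
135^1 ≡ 135 (mod 311)
135^2 = (135^1)^2 ≡ 135^2 = 18225 ≡ 187 (mod 311)
135^4 = (135^2)^2 ≡ 187^2 = 34969 ≡ 137 (mod 311)
135^8 = (135^4)^2 ≡ 137^2 = 18769 ≡ 109 (mod 311)
135^16 = (135^8)^2 ≡ 109^2 = 11881 ≡ 63 (mod 311)
135^32 = (135^16)^2 ≡ 63^2 = 3969 ≡ 237 (mod 311)
135^59 = 135^32 · 135^16 · 135^8 · 135^2 · 135^1 ≡ 237 · 63 · 109 · 187 · 135 ≡ 242 (mod 311).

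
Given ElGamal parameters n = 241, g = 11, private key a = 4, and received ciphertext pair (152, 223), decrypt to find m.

72

Shared mask s = c₁^a mod n = 152^4 mod 241.
152^1 ≡ 152 (mod 241)
152^2 = (152^1)^2 ≡ 152^2 = 23104 ≡ 209 (mod 241)
152^4 = (152^2)^2 ≡ 209^2 = 43681 ≡ 60 (mod 241)
So s = 60; s⁻¹ ≡ 237 (mod 241).
m = c₂ · s⁻¹ mod 241 = 223 · 237 mod 241 = 72.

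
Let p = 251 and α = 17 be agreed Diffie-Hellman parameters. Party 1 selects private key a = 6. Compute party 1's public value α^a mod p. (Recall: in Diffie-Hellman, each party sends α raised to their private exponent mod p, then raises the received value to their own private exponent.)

Public value = 17^6 mod 251.
17^1 ≡ 17 (mod 251)
17^2 = (17^1)^2 ≡ 17^2 = 289 ≡ 38 (mod 251)
17^4 = (17^2)^2 ≡ 38^2 = 1444 ≡ 189 (mod 251)
17^6 = 17^4 · 17^2 ≡ 189 · 38 ≡ 154 (mod 251).

154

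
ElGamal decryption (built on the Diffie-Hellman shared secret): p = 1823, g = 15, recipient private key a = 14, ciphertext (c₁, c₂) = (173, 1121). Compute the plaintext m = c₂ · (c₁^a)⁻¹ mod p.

299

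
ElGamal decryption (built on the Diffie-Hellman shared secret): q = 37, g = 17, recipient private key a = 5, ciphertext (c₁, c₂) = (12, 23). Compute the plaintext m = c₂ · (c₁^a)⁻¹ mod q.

Shared mask s = c₁^a mod q = 12^5 mod 37.
12^1 ≡ 12 (mod 37)
12^2 = (12^1)^2 ≡ 12^2 = 144 ≡ 33 (mod 37)
12^4 = (12^2)^2 ≡ 33^2 = 1089 ≡ 16 (mod 37)
12^5 = 12^4 · 12^1 ≡ 16 · 12 ≡ 7 (mod 37).
So s = 7; s⁻¹ ≡ 16 (mod 37).
m = c₂ · s⁻¹ mod 37 = 23 · 16 mod 37 = 35.

35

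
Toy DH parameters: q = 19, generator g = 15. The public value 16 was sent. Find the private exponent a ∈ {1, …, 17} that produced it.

2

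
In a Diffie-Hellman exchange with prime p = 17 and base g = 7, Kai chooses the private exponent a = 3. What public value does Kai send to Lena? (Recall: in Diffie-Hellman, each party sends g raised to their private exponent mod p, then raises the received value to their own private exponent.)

3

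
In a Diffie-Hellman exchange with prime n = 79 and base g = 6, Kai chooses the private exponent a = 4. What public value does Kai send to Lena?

Public value = 6^4 (mod 79).
6^1 ≡ 6 (mod 79)
6^2 = (6^1)^2 ≡ 6^2 = 36 ≡ 36 (mod 79)
6^4 = (6^2)^2 ≡ 36^2 = 1296 ≡ 32 (mod 79)

32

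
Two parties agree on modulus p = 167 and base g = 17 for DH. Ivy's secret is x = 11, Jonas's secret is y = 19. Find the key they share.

Ivy sends A = g^x mod p = 17^11 mod 167.
17^1 ≡ 17 (mod 167)
17^2 = (17^1)^2 ≡ 17^2 = 289 ≡ 122 (mod 167)
17^4 = (17^2)^2 ≡ 122^2 = 14884 ≡ 21 (mod 167)
17^8 = (17^4)^2 ≡ 21^2 = 441 ≡ 107 (mod 167)
17^11 = 17^8 · 17^2 · 17^1 ≡ 107 · 122 · 17 ≡ 142 (mod 167).
So A = 142. Jonas then computes K = A^y mod p = 142^19 mod 167.
142^1 ≡ 142 (mod 167)
142^2 = (142^1)^2 ≡ 142^2 = 20164 ≡ 124 (mod 167)
142^4 = (142^2)^2 ≡ 124^2 = 15376 ≡ 12 (mod 167)
142^8 = (142^4)^2 ≡ 12^2 = 144 ≡ 144 (mod 167)
142^16 = (142^8)^2 ≡ 144^2 = 20736 ≡ 28 (mod 167)
142^19 = 142^16 · 142^2 · 142^1 ≡ 28 · 124 · 142 ≡ 40 (mod 167).

40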